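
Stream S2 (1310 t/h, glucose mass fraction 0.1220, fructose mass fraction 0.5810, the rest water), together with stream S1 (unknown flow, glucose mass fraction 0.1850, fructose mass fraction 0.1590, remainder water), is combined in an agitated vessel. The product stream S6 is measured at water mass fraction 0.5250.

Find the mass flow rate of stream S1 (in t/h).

2280 t/h

Let S1 be the unknown flow. Total out = 1310 + S1.
water balance: 389.07 + 0.656·S1 = 0.525·(1310 + S1)
(0.656 − 0.525)·S1 = 0.525×1310 − 389.07 = 298.68
S1 = 298.68 / 0.131 = 2280 t/h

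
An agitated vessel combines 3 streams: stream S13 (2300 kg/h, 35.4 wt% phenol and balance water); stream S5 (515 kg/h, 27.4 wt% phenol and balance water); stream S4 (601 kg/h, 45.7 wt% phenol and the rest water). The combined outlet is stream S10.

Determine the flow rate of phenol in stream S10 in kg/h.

1230 kg/h

phenol out = phenol in = 2300×0.354 + 515×0.274 + 601×0.457 = 1230 kg/h.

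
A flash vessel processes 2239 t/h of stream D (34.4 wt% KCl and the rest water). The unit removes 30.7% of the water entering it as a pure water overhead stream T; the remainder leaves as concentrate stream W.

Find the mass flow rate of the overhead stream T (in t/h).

450.9 t/h

water entering = 2239×0.656 = 1468.8 t/h; overhead removed = 0.307×1468.8 = 450.92 t/h.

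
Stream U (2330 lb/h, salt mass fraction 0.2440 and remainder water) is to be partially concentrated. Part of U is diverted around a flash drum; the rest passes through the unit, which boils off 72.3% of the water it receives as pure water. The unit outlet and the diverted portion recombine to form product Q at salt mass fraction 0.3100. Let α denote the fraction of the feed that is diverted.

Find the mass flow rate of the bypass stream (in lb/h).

1422 lb/h

All 2330×0.244 = 568.52 lb/h of salt reaches Q, so Q = 568.52/0.310 = 1833.9 lb/h and vapour = 496.06 lb/h.
The evaporator receives (1−α)·2330 of feed at 0.756 water and removes 0.723 of that water:
0.723×0.756×(1−α)×2330 = 496.06
(1−α) = 496.06/1273.6 = 0.3895;  α = 0.6105.
Bypass flow = 0.6105×2330 = 1422.4 lb/h.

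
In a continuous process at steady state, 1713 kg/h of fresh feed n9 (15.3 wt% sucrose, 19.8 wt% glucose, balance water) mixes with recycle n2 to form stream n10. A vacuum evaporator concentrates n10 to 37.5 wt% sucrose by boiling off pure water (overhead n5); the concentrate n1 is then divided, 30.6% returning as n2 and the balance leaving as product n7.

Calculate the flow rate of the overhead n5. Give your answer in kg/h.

1014 kg/h

Overall sucrose balance (none leaves overhead): sucrose in fresh feed = sucrose in product, i.e. 1713×0.153 = (1−0.306)·n1·0.375.
n1 = 262.09/(0.375×0.694) = 1007.1 kg/h.
Recycle n2 = 0.306×1007.1 = 308.16 kg/h.
Combined feed n10 = 1713 + 308.16 = 2021.2 kg/h.
Overhead n5 = n10 − n1 = 2021.2 − 1007.1 = 1014.1 kg/h.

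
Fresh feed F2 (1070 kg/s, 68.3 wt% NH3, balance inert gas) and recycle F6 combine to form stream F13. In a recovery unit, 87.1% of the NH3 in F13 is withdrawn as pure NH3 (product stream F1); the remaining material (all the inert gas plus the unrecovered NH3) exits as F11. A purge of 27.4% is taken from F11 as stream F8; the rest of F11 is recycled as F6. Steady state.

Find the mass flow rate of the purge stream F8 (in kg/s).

inert gas enters only via F2 and leaves only via the purge: 1070×0.317 = 0.274×(inert gas in F11), and the recovery unit passes all inert gas, so inert gas in F13 = inert gas in F11 = 1237.9 kg/s.
NH3 in F13: m_A = 1070×0.683 + (1−0.274)·(1−0.871)·m_A, so m_A = 730.81/0.9063 = 806.33 kg/s.
F11 = (1−0.871)×806.33 + 1237.9 = 1341.9 kg/s.
Purge F8 = 0.274×1341.9 = 367.69 kg/s.

367.7 kg/s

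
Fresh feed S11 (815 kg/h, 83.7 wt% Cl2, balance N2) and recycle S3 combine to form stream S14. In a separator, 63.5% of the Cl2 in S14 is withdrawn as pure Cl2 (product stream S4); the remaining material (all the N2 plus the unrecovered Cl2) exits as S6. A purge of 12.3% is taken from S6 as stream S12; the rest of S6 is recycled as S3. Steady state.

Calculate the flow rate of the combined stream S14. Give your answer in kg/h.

N2 enters only via S11 and leaves only via the purge: 815×0.163 = 0.123×(N2 in S6), and the separator passes all N2, so N2 in S14 = N2 in S6 = 1080 kg/h.
Cl2 in S14: m_A = 815×0.837 + (1−0.123)·(1−0.635)·m_A, so m_A = 682.15/0.6799 = 1003.3 kg/h.
S14 = 1003.3 + 1080 = 2083.4 kg/h.

2083 kg/h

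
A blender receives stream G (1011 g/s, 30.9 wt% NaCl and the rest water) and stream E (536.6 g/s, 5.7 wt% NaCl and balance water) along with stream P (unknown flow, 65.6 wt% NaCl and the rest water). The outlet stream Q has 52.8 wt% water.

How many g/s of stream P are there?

2106 g/s

Let P be the unknown flow. Total out = 1547.6 + P.
water balance: 1204.6 + 0.344·P = 0.528·(1547.6 + P)
(0.344 − 0.528)·P = 0.528×1547.6 − 1204.6 = -387.48
P = -387.48 / -0.184 = 2105.9 g/s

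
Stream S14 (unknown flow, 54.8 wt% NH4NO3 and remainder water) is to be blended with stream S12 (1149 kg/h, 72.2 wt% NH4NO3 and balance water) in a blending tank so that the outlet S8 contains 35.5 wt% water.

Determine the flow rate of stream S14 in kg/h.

Let S14 be the unknown flow. Total out = 1149 + S14.
water balance: 319.42 + 0.452·S14 = 0.355·(1149 + S14)
(0.452 − 0.355)·S14 = 0.355×1149 − 319.42 = 88.473
S14 = 88.473 / 0.097 = 912.09 kg/h

912.1 kg/h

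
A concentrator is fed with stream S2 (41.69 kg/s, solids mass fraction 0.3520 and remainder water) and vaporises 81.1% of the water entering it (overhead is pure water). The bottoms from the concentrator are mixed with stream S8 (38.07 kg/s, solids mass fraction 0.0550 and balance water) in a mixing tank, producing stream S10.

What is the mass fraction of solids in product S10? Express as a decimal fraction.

Vapour removed = 0.811×0.648×41.69 = 21.909 kg/s; concentrate = 19.781 kg/s.
solids reaching the mixer = 14.675 (from concentrate) + 38.07×0.055 = 16.769 kg/s.
Product flow = 19.781 + 38.07 = 57.851 kg/s; solids fraction = 0.2899.

0.2899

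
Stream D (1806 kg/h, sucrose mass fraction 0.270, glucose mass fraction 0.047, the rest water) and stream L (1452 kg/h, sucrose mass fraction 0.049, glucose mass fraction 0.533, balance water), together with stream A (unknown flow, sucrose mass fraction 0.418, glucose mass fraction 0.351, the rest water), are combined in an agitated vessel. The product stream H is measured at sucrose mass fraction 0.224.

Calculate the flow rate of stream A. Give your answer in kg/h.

881.6 kg/h

Let A be the unknown flow. Total out = 3258 + A.
sucrose balance: 558.77 + 0.418·A = 0.224·(3258 + A)
(0.418 − 0.224)·A = 0.224×3258 − 558.77 = 171.02
A = 171.02 / 0.194 = 881.57 kg/h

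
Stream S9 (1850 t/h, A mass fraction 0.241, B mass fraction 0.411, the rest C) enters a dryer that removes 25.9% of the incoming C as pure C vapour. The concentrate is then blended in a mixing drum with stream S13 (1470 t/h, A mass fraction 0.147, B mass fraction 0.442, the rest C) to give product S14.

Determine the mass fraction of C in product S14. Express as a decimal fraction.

0.343

Vapour removed = 0.259×0.348×1850 = 166.74 t/h; concentrate = 1683.3 t/h.
C reaching the mixer = 477.06 (from concentrate) + 1470×0.411 = 1081.2 t/h.
Product flow = 1683.3 + 1470 = 3153.3 t/h; C fraction = 0.343.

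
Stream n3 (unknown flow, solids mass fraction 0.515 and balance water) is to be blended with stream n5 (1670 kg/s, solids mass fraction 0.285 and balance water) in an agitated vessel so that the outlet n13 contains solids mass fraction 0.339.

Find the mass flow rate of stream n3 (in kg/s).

Let n3 be the unknown flow. Total out = 1670 + n3.
solids balance: 475.95 + 0.515·n3 = 0.339·(1670 + n3)
(0.515 − 0.339)·n3 = 0.339×1670 − 475.95 = 90.18
n3 = 90.18 / 0.176 = 512.39 kg/s

512.4 kg/s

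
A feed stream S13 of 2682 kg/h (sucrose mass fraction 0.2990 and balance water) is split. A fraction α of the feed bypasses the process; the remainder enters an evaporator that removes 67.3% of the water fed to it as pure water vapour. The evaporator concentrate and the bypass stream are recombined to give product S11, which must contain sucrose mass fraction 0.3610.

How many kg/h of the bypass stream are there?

All 2682×0.299 = 801.92 kg/h of sucrose reaches S11, so S11 = 801.92/0.361 = 2221.4 kg/h and vapour = 460.62 kg/h.
The evaporator receives (1−α)·2682 of feed at 0.701 water and removes 0.673 of that water:
0.673×0.701×(1−α)×2682 = 460.62
(1−α) = 460.62/1265.3 = 0.3640;  α = 0.6360.
Bypass flow = 0.6360×2682 = 1705.6 kg/h.

1706 kg/h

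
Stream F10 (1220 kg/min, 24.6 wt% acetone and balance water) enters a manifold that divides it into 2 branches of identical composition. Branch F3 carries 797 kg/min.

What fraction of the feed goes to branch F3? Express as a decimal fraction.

0.653

Fraction to F3 = 797/1220 = 0.6533.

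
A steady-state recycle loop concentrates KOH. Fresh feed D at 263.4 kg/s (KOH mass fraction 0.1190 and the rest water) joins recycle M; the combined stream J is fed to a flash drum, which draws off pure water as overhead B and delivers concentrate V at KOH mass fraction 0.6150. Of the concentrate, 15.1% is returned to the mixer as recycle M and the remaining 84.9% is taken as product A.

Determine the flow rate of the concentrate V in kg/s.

Overall KOH balance (none leaves overhead): KOH in fresh feed = KOH in product, i.e. 263.4×0.119 = (1−0.151)·V·0.615.
V = 31.345/(0.615×0.849) = 60.032 kg/s.

60.03 kg/s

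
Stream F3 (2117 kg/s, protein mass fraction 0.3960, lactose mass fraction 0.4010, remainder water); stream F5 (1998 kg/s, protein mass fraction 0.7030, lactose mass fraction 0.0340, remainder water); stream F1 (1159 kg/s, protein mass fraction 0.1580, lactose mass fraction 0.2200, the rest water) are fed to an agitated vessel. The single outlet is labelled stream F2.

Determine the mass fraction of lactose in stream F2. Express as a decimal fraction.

Total flow out = 2117 + 1998 + 1159 = 5274 kg/s.
lactose in = 2117×0.401 + 1998×0.034 + 1159×0.220 = 1171.8 kg/s.
lactose mass fraction in F2 = 1171.8/5274 = 0.2222.

0.2222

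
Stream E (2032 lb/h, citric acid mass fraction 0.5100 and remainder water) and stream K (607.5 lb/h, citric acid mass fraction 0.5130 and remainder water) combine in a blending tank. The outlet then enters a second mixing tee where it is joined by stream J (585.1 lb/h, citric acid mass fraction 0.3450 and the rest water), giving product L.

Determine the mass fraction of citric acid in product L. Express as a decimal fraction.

0.4806

Overall, product flow = 3224.6 lb/h.
citric acid in = 2032×0.510 + 607.5×0.513 + 585.1×0.345 = 1549.8 lb/h.
citric acid fraction in L = 0.4806.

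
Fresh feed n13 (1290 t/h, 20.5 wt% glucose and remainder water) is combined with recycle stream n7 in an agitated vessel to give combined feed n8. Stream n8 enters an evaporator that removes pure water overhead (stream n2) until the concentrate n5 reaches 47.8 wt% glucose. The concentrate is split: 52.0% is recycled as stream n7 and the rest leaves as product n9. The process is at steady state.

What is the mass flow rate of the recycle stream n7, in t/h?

Overall glucose balance (none leaves overhead): glucose in fresh feed = glucose in product, i.e. 1290×0.205 = (1−0.520)·n5·0.478.
n5 = 264.45/(0.478×0.480) = 1152.6 t/h.
Recycle n7 = 0.520×1152.6 = 599.35 t/h.

599.3 t/h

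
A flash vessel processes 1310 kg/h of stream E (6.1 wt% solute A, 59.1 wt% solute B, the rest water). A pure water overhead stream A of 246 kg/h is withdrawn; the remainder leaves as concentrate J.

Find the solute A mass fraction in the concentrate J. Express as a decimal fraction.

0.0751

solute A is not removed: 1310×0.061 = 79.91 kg/h of solute A enters J.
Concentrate = 1310 − 246 = 1064 kg/h.
Mass fraction = 79.91/1064 = 0.0751.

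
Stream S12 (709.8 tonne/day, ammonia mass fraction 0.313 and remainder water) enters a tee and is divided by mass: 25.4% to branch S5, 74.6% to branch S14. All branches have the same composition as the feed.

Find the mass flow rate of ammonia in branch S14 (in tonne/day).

165.7 tonne/day

Branch S14 total = 0.746×709.8 = 529.51 tonne/day.
ammonia in S14 = 0.313×529.51 = 165.74 tonne/day.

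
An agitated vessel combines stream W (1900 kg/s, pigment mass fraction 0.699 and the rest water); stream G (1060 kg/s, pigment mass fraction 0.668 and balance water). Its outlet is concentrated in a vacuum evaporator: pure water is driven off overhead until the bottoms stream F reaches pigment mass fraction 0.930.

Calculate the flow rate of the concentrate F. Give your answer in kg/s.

pigment entering = 1900×0.699 + 1060×0.668 = 2036.2 kg/s.
All pigment reports to F, so F = 2036.2/0.930 = 2189.4 kg/s.

2189 kg/s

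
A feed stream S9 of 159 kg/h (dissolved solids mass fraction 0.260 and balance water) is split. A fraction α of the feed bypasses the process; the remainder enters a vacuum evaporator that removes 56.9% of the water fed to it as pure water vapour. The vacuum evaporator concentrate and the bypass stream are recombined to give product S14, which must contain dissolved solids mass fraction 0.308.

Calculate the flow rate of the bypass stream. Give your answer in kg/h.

All 159×0.260 = 41.34 kg/h of dissolved solids reaches S14, so S14 = 41.34/0.308 = 134.22 kg/h and vapour = 24.779 kg/h.
The evaporator receives (1−α)·159 of feed at 0.740 water and removes 0.569 of that water:
0.569×0.740×(1−α)×159 = 24.779
(1−α) = 24.779/66.949 = 0.3701;  α = 0.6299.
Bypass flow = 0.6299×159 = 100.15 kg/h.

100.2 kg/h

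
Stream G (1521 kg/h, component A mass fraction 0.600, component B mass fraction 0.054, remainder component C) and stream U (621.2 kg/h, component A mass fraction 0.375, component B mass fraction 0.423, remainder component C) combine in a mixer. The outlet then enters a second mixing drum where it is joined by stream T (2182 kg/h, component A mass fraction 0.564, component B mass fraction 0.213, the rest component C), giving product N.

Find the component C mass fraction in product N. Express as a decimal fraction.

0.263

Overall, product flow = 4324.2 kg/h.
component C in = 1521×0.346 + 621.2×0.202 + 2182×0.223 = 1138.3 kg/h.
component C fraction in N = 0.263.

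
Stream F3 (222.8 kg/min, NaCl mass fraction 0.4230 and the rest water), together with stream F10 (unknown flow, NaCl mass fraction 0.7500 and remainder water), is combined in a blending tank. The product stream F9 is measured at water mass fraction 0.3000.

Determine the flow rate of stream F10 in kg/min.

Let F10 be the unknown flow. Total out = 222.8 + F10.
water balance: 128.56 + 0.250·F10 = 0.300·(222.8 + F10)
(0.250 − 0.300)·F10 = 0.300×222.8 − 128.56 = -61.716
F10 = -61.716 / -0.050 = 1234.3 kg/min

1234 kg/min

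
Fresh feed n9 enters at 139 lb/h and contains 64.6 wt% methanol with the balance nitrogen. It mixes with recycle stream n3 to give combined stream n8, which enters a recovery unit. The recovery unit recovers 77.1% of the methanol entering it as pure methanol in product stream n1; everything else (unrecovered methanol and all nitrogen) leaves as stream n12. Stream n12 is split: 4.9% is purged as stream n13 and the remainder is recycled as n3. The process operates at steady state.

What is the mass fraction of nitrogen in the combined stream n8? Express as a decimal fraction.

0.8974

nitrogen enters only via n9 and leaves only via the purge: 139×0.354 = 0.049×(nitrogen in n12), and the recovery unit passes all nitrogen, so nitrogen in n8 = nitrogen in n12 = 1004.2 lb/h.
methanol in n8: m_A = 139×0.646 + (1−0.049)·(1−0.771)·m_A, so m_A = 89.794/0.7822 = 114.79 lb/h.
n8 = 114.79 + 1004.2 = 1119 lb/h.
nitrogen fraction in n8 = 1004.2/1119 = 0.8974.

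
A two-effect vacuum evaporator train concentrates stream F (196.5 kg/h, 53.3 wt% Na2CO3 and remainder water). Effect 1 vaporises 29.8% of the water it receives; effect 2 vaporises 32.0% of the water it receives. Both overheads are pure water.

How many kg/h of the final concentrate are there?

148.5 kg/h

water in feed = 196.5×0.467 = 91.766 kg/h.
After stage 1: water left = (1−0.298)×91.766 = 64.419; stream total = 169.15 kg/h.
After stage 2: water left = (1−0.320)×64.419 = 43.805; final concentrate = 148.54 kg/h.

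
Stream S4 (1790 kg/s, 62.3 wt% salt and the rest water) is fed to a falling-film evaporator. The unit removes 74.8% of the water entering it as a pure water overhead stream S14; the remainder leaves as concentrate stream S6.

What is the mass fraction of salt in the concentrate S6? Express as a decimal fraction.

salt is not removed: 1790×0.623 = 1115.2 kg/s of salt enters S6.
water entering = 1790×0.377 = 674.83 kg/s; overhead removed = 0.748×674.83 = 504.77 kg/s.
Concentrate = 1790 − 504.77 = 1285.2 kg/s.
Mass fraction = 1115.2/1285.2 = 0.868.

0.868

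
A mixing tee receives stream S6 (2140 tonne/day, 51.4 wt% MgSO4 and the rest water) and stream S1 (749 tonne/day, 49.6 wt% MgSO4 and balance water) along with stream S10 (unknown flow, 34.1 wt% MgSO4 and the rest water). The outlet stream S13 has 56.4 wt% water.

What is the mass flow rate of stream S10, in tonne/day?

2230 tonne/day

Let S10 be the unknown flow. Total out = 2889 + S10.
water balance: 1417.5 + 0.659·S10 = 0.564·(2889 + S10)
(0.659 − 0.564)·S10 = 0.564×2889 − 1417.5 = 211.86
S10 = 211.86 / 0.095 = 2230.1 tonne/day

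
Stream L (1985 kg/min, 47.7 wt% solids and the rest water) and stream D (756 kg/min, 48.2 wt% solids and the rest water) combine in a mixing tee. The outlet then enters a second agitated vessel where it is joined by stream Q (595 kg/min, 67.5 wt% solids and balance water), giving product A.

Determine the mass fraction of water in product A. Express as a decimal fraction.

Overall, product flow = 3336 kg/min.
water in = 1985×0.523 + 756×0.518 + 595×0.325 = 1623.1 kg/min.
water fraction in A = 0.4866.

0.4866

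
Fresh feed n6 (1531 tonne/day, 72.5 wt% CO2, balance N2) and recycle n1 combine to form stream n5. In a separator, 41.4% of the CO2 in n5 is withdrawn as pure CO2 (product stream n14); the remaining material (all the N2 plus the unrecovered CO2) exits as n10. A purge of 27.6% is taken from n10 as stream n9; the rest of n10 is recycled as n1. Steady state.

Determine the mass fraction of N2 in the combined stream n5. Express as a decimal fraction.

0.4417

N2 enters only via n6 and leaves only via the purge: 1531×0.275 = 0.276×(N2 in n10), and the separator passes all N2, so N2 in n5 = N2 in n10 = 1525.5 tonne/day.
CO2 in n5: m_A = 1531×0.725 + (1−0.276)·(1−0.414)·m_A, so m_A = 1110/0.5757 = 1927.9 tonne/day.
n5 = 1927.9 + 1525.5 = 3453.4 tonne/day.
N2 fraction in n5 = 1525.5/3453.4 = 0.4417.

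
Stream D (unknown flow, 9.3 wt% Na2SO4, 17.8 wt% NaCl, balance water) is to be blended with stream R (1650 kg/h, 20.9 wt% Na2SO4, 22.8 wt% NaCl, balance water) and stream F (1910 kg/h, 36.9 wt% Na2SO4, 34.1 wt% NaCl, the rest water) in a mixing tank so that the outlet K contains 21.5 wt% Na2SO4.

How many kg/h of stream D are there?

Let D be the unknown flow. Total out = 3560 + D.
Na2SO4 balance: 1049.6 + 0.093·D = 0.215·(3560 + D)
(0.093 − 0.215)·D = 0.215×3560 − 1049.6 = -284.24
D = -284.24 / -0.122 = 2329.8 kg/h

2330 kg/h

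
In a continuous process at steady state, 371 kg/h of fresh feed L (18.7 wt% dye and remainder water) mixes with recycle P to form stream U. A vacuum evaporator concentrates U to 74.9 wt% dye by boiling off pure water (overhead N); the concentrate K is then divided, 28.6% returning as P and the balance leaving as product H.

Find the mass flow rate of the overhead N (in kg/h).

278.4 kg/h

Overall dye balance (none leaves overhead): dye in fresh feed = dye in product, i.e. 371×0.187 = (1−0.286)·K·0.749.
K = 69.377/(0.749×0.714) = 129.73 kg/h.
Recycle P = 0.286×129.73 = 37.102 kg/h.
Combined feed U = 371 + 37.102 = 408.1 kg/h.
Overhead N = U − K = 408.1 − 129.73 = 278.37 kg/h.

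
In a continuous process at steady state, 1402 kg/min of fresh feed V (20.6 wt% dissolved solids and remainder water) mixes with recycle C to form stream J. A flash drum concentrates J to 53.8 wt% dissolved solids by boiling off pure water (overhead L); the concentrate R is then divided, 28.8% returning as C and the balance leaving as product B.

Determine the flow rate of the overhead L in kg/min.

Overall dissolved solids balance (none leaves overhead): dissolved solids in fresh feed = dissolved solids in product, i.e. 1402×0.206 = (1−0.288)·R·0.538.
R = 288.81/(0.538×0.712) = 753.97 kg/min.
Recycle C = 0.288×753.97 = 217.14 kg/min.
Combined feed J = 1402 + 217.14 = 1619.1 kg/min.
Overhead L = J − R = 1619.1 − 753.97 = 865.17 kg/min.

865.2 kg/min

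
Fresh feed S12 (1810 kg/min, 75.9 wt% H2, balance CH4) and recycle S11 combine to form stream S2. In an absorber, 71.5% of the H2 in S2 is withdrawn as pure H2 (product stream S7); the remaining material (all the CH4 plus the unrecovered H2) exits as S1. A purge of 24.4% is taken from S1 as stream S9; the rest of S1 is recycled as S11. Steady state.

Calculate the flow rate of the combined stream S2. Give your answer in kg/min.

CH4 enters only via S12 and leaves only via the purge: 1810×0.241 = 0.244×(CH4 in S1), and the absorber passes all CH4, so CH4 in S2 = CH4 in S1 = 1787.7 kg/min.
H2 in S2: m_A = 1810×0.759 + (1−0.244)·(1−0.715)·m_A, so m_A = 1373.8/0.7845 = 1751.1 kg/min.
S2 = 1751.1 + 1787.7 = 3538.8 kg/min.

3539 kg/min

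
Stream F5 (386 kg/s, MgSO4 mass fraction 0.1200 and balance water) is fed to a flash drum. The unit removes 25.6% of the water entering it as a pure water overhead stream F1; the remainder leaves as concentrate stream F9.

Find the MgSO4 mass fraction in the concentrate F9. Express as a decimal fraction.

0.1549

MgSO4 is not removed: 386×0.120 = 46.32 kg/s of MgSO4 enters F9.
water entering = 386×0.880 = 339.68 kg/s; overhead removed = 0.256×339.68 = 86.958 kg/s.
Concentrate = 386 − 86.958 = 299.04 kg/s.
Mass fraction = 46.32/299.04 = 0.1549.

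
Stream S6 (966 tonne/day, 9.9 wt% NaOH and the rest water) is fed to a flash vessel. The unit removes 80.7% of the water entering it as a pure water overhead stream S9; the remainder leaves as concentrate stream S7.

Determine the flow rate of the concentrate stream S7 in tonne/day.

263.6 tonne/day

water entering = 966×0.901 = 870.37 tonne/day; overhead removed = 0.807×870.37 = 702.39 tonne/day.
Concentrate = 966 − 702.39 = 263.61 tonne/day.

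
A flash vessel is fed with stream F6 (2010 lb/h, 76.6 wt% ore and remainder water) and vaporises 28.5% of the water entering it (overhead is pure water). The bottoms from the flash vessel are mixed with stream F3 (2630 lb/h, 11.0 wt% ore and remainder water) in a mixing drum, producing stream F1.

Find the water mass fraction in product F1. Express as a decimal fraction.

Vapour removed = 0.285×0.234×2010 = 134.05 lb/h; concentrate = 1876 lb/h.
water reaching the mixer = 336.29 (from concentrate) + 2630×0.890 = 2677 lb/h.
Product flow = 1876 + 2630 = 4506 lb/h; water fraction = 0.5941.

0.5941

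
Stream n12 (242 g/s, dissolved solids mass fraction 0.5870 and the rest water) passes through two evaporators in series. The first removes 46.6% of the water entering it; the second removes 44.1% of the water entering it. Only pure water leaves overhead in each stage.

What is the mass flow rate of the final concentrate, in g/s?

water in feed = 242×0.413 = 99.946 g/s.
After stage 1: water left = (1−0.466)×99.946 = 53.371; stream total = 195.43 g/s.
After stage 2: water left = (1−0.441)×53.371 = 29.834; final concentrate = 171.89 g/s.

171.9 g/s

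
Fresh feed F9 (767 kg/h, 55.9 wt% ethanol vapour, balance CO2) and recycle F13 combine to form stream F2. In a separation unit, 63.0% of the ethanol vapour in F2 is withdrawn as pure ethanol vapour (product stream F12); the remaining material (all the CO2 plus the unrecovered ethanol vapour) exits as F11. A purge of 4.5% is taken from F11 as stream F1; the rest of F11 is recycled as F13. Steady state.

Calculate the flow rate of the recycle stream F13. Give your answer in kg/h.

7413 kg/h

CO2 enters only via F9 and leaves only via the purge: 767×0.441 = 0.045×(CO2 in F11), and the separation unit passes all CO2, so CO2 in F2 = CO2 in F11 = 7516.6 kg/h.
ethanol vapour in F2: m_A = 767×0.559 + (1−0.045)·(1−0.630)·m_A, so m_A = 428.75/0.6466 = 663.04 kg/h.
F11 = (1−0.630)×663.04 + 7516.6 = 7761.9 kg/h.
Recycle F13 = (1−0.045)×7761.9 = 7412.6 kg/h.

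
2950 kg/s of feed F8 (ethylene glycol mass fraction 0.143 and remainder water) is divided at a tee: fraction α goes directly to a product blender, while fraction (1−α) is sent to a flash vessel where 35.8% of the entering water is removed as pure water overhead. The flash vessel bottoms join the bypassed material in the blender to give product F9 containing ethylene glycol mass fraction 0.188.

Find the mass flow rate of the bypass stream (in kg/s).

648.5 kg/s

All 2950×0.143 = 421.85 kg/s of ethylene glycol reaches F9, so F9 = 421.85/0.188 = 2243.9 kg/s and vapour = 706.12 kg/s.
The evaporator receives (1−α)·2950 of feed at 0.857 water and removes 0.358 of that water:
0.358×0.857×(1−α)×2950 = 706.12
(1−α) = 706.12/905.08 = 0.7802;  α = 0.2198.
Bypass flow = 0.2198×2950 = 648.49 kg/s.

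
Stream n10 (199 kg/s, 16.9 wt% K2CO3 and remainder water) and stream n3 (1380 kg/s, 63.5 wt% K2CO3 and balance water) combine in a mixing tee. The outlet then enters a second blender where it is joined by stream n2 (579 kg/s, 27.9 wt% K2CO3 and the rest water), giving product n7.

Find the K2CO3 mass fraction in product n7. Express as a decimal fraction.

Overall, product flow = 2158 kg/s.
K2CO3 in = 199×0.169 + 1380×0.635 + 579×0.279 = 1071.5 kg/s.
K2CO3 fraction in n7 = 0.497.

0.497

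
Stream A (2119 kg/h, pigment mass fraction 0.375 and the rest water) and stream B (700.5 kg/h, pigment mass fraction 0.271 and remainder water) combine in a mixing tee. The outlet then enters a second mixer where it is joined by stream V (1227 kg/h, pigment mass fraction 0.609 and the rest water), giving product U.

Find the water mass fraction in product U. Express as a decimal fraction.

Overall, product flow = 4046.5 kg/h.
water in = 2119×0.625 + 700.5×0.729 + 1227×0.391 = 2314.8 kg/h.
water fraction in U = 0.572.

0.572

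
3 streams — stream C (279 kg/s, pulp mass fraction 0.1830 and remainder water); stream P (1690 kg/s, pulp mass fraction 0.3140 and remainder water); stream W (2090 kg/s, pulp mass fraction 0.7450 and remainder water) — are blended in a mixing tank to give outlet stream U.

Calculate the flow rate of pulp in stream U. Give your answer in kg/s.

2139 kg/s

pulp out = pulp in = 279×0.183 + 1690×0.314 + 2090×0.745 = 2138.8 kg/s.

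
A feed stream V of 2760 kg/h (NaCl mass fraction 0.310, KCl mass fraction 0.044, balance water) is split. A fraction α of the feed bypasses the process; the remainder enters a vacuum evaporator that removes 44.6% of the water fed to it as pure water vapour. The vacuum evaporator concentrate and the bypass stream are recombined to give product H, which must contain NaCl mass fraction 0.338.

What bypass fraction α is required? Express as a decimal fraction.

All 2760×0.310 = 855.6 kg/h of NaCl reaches H, so H = 855.6/0.338 = 2531.4 kg/h and vapour = 228.64 kg/h.
The evaporator receives (1−α)·2760 of feed at 0.646 water and removes 0.446 of that water:
0.446×0.646×(1−α)×2760 = 228.64
(1−α) = 228.64/795.2 = 0.2875;  α = 0.7125.

0.712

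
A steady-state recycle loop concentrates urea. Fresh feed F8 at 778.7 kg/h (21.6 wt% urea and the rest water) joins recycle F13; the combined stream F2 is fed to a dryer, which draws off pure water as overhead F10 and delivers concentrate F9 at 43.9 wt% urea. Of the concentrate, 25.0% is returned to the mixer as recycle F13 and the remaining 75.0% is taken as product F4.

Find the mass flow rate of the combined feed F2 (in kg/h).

Overall urea balance (none leaves overhead): urea in fresh feed = urea in product, i.e. 778.7×0.216 = (1−0.250)·F9·0.439.
F9 = 168.2/(0.439×0.750) = 510.86 kg/h.
Recycle F13 = 0.250×510.86 = 127.71 kg/h.
Combined feed F2 = 778.7 + 127.71 = 906.41 kg/h.

906.4 kg/h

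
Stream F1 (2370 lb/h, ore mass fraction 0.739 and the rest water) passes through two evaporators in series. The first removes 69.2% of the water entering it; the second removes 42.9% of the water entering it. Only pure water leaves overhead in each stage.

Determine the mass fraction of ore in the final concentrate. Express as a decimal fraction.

water in feed = 2370×0.261 = 618.57 lb/h.
After stage 1: water left = (1−0.692)×618.57 = 190.52; stream total = 1941.9 lb/h.
After stage 2: water left = (1−0.429)×190.52 = 108.79; final concentrate = 1860.2 lb/h.
ore fraction = 1751.4/1860.2 = 0.942.

0.942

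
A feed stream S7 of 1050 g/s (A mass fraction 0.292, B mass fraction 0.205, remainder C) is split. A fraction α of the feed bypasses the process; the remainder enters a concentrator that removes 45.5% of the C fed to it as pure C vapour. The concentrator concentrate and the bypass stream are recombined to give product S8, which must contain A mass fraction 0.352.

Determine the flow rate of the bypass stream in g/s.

All 1050×0.292 = 306.6 g/s of A reaches S8, so S8 = 306.6/0.352 = 871.02 g/s and vapour = 178.98 g/s.
The evaporator receives (1−α)·1050 of feed at 0.503 C and removes 0.455 of that C:
0.455×0.503×(1−α)×1050 = 178.98
(1−α) = 178.98/240.31 = 0.7448;  α = 0.2552.
Bypass flow = 0.2552×1050 = 267.98 g/s.

268 g/s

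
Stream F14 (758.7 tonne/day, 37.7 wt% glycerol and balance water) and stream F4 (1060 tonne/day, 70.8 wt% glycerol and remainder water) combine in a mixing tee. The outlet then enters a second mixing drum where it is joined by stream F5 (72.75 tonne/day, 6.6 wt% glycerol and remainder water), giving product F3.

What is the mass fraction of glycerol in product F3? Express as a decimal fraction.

0.551

Overall, product flow = 1891.5 tonne/day.
glycerol in = 758.7×0.377 + 1060×0.708 + 72.75×0.066 = 1041.3 tonne/day.
glycerol fraction in F3 = 0.551.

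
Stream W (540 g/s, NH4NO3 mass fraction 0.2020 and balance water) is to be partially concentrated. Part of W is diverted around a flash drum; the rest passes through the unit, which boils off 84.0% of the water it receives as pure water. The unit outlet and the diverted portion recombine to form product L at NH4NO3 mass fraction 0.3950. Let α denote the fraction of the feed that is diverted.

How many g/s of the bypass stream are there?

All 540×0.202 = 109.08 g/s of NH4NO3 reaches L, so L = 109.08/0.395 = 276.15 g/s and vapour = 263.85 g/s.
The evaporator receives (1−α)·540 of feed at 0.798 water and removes 0.840 of that water:
0.840×0.798×(1−α)×540 = 263.85
(1−α) = 263.85/361.97 = 0.7289;  α = 0.2711.
Bypass flow = 0.2711×540 = 146.38 g/s.

146.4 g/s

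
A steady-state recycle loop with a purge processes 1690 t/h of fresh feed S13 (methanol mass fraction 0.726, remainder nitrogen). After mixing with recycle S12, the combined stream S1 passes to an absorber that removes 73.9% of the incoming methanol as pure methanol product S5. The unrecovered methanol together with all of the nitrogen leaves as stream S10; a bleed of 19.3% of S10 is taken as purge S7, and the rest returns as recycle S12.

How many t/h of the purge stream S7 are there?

nitrogen enters only via S13 and leaves only via the purge: 1690×0.274 = 0.193×(nitrogen in S10), and the absorber passes all nitrogen, so nitrogen in S1 = nitrogen in S10 = 2399.3 t/h.
methanol in S1: m_A = 1690×0.726 + (1−0.193)·(1−0.739)·m_A, so m_A = 1226.9/0.7894 = 1554.3 t/h.
S10 = (1−0.739)×1554.3 + 2399.3 = 2805 t/h.
Purge S7 = 0.193×2805 = 541.36 t/h.

541.4 t/h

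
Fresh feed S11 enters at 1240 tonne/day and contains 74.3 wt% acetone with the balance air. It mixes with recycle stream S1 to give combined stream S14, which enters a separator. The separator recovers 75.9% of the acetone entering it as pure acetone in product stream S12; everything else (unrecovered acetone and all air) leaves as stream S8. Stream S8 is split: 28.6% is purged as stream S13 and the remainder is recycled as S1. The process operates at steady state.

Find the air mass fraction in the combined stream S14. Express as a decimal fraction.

air enters only via S11 and leaves only via the purge: 1240×0.257 = 0.286×(air in S8), and the separator passes all air, so air in S14 = air in S8 = 1114.3 tonne/day.
acetone in S14: m_A = 1240×0.743 + (1−0.286)·(1−0.759)·m_A, so m_A = 921.32/0.8279 = 1112.8 tonne/day.
S14 = 1112.8 + 1114.3 = 2227.1 tonne/day.
air fraction in S14 = 1114.3/2227.1 = 0.500.

0.500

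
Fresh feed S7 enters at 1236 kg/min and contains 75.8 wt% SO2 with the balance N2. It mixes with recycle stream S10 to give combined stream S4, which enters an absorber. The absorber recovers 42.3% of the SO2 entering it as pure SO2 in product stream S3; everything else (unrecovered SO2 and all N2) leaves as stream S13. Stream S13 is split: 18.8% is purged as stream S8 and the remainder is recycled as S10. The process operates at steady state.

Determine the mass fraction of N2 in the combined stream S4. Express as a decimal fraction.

0.4744

N2 enters only via S7 and leaves only via the purge: 1236×0.242 = 0.188×(N2 in S13), and the absorber passes all N2, so N2 in S4 = N2 in S13 = 1591 kg/min.
SO2 in S4: m_A = 1236×0.758 + (1−0.188)·(1−0.423)·m_A, so m_A = 936.89/0.5315 = 1762.8 kg/min.
S4 = 1762.8 + 1591 = 3353.8 kg/min.
N2 fraction in S4 = 1591/3353.8 = 0.4744.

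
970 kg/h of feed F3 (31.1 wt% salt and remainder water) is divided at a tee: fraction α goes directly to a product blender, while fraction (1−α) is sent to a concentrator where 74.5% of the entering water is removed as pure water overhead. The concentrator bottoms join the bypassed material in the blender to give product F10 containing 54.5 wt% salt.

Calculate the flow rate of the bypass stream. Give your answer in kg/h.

158.6 kg/h

All 970×0.311 = 301.67 kg/h of salt reaches F10, so F10 = 301.67/0.545 = 553.52 kg/h and vapour = 416.48 kg/h.
The evaporator receives (1−α)·970 of feed at 0.689 water and removes 0.745 of that water:
0.745×0.689×(1−α)×970 = 416.48
(1−α) = 416.48/497.91 = 0.8365;  α = 0.1635.
Bypass flow = 0.1635×970 = 158.64 kg/h.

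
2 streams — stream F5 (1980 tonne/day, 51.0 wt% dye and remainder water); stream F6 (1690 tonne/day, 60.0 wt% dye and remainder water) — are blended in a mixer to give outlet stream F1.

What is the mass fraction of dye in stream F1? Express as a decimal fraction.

Total flow out = 1980 + 1690 = 3670 tonne/day.
dye in = 1980×0.510 + 1690×0.600 = 2023.8 tonne/day.
dye mass fraction in F1 = 2023.8/3670 = 0.551.

0.551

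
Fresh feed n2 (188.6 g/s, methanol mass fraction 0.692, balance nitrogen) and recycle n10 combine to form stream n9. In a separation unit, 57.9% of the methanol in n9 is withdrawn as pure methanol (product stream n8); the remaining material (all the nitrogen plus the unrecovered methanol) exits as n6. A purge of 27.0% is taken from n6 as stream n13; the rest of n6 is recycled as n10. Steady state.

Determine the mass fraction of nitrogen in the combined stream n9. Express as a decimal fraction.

nitrogen enters only via n2 and leaves only via the purge: 188.6×0.308 = 0.270×(nitrogen in n6), and the separation unit passes all nitrogen, so nitrogen in n9 = nitrogen in n6 = 215.14 g/s.
methanol in n9: m_A = 188.6×0.692 + (1−0.270)·(1−0.579)·m_A, so m_A = 130.51/0.6927 = 188.42 g/s.
n9 = 188.42 + 215.14 = 403.56 g/s.
nitrogen fraction in n9 = 215.14/403.56 = 0.533.

0.533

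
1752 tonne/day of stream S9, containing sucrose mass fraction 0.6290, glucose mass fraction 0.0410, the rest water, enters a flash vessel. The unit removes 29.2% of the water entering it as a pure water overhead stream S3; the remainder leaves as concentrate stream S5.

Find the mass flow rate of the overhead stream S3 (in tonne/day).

168.8 tonne/day

water entering = 1752×0.330 = 578.16 tonne/day; overhead removed = 0.292×578.16 = 168.82 tonne/day.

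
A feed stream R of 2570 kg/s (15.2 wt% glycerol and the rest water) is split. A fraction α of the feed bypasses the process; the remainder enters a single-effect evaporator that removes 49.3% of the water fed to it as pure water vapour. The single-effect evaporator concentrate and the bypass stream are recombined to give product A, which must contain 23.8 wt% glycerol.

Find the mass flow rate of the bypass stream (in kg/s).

348.7 kg/s

All 2570×0.152 = 390.64 kg/s of glycerol reaches A, so A = 390.64/0.238 = 1641.3 kg/s and vapour = 928.66 kg/s.
The evaporator receives (1−α)·2570 of feed at 0.848 water and removes 0.493 of that water:
0.493×0.848×(1−α)×2570 = 928.66
(1−α) = 928.66/1074.4 = 0.8643;  α = 0.1357.
Bypass flow = 0.1357×2570 = 348.68 kg/s.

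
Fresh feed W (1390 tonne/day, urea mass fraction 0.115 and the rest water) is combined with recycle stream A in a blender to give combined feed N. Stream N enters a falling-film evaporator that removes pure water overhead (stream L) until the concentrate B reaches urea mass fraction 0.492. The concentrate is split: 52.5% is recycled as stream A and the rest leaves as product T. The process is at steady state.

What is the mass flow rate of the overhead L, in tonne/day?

Overall urea balance (none leaves overhead): urea in fresh feed = urea in product, i.e. 1390×0.115 = (1−0.525)·B·0.492.
B = 159.85/(0.492×0.475) = 684 tonne/day.
Recycle A = 0.525×684 = 359.1 tonne/day.
Combined feed N = 1390 + 359.1 = 1749.1 tonne/day.
Overhead L = N − B = 1749.1 − 684 = 1065.1 tonne/day.

1065 tonne/day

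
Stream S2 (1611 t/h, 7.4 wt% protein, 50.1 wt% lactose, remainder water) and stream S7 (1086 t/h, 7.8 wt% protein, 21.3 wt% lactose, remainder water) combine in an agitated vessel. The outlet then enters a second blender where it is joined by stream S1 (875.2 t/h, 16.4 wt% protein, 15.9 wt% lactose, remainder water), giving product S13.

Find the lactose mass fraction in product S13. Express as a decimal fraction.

Overall, product flow = 3572.2 t/h.
lactose in = 1611×0.501 + 1086×0.213 + 875.2×0.159 = 1177.6 t/h.
lactose fraction in S13 = 0.3297.

0.3297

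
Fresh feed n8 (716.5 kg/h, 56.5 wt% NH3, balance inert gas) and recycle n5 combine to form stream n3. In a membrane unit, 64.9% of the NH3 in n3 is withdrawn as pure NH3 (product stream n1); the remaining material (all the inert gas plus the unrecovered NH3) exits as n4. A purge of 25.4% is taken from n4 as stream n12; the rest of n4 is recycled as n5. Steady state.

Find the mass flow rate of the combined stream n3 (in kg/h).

inert gas enters only via n8 and leaves only via the purge: 716.5×0.435 = 0.254×(inert gas in n4), and the membrane unit passes all inert gas, so inert gas in n3 = inert gas in n4 = 1227.1 kg/h.
NH3 in n3: m_A = 716.5×0.565 + (1−0.254)·(1−0.649)·m_A, so m_A = 404.82/0.7382 = 548.43 kg/h.
n3 = 548.43 + 1227.1 = 1775.5 kg/h.

1776 kg/h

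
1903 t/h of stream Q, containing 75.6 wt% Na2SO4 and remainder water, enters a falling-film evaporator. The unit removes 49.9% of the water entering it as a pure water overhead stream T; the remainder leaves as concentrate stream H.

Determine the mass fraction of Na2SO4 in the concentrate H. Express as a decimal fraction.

0.861

Na2SO4 is not removed: 1903×0.756 = 1438.7 t/h of Na2SO4 enters H.
water entering = 1903×0.244 = 464.33 t/h; overhead removed = 0.499×464.33 = 231.7 t/h.
Concentrate = 1903 − 231.7 = 1671.3 t/h.
Mass fraction = 1438.7/1671.3 = 0.861.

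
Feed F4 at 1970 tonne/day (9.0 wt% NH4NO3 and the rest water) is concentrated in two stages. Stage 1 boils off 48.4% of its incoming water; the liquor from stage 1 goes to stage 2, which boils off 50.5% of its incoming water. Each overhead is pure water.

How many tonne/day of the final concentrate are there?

635.2 tonne/day

water in feed = 1970×0.910 = 1792.7 tonne/day.
After stage 1: water left = (1−0.484)×1792.7 = 925.03; stream total = 1102.3 tonne/day.
After stage 2: water left = (1−0.505)×925.03 = 457.89; final concentrate = 635.19 tonne/day.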